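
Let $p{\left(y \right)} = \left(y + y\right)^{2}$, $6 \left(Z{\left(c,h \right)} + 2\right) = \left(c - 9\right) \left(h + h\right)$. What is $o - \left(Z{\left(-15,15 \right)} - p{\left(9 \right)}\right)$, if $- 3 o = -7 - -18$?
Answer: $\frac{1327}{3} \approx 442.33$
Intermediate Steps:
$Z{\left(c,h \right)} = -2 + \frac{h \left(-9 + c\right)}{3}$ ($Z{\left(c,h \right)} = -2 + \frac{\left(c - 9\right) \left(h + h\right)}{6} = -2 + \frac{\left(-9 + c\right) 2 h}{6} = -2 + \frac{2 h \left(-9 + c\right)}{6} = -2 + \frac{h \left(-9 + c\right)}{3}$)
$p{\left(y \right)} = 4 y^{2}$ ($p{\left(y \right)} = \left(2 y\right)^{2} = 4 y^{2}$)
$o = - \frac{11}{3}$ ($o = - \frac{-7 - -18}{3} = - \frac{-7 + 18}{3} = \left(- \frac{1}{3}\right) 11 = - \frac{11}{3} \approx -3.6667$)
$o - \left(Z{\left(-15,15 \right)} - p{\left(9 \right)}\right) = - \frac{11}{3} - \left(\left(-2 - 45 + \frac{1}{3} \left(-15\right) 15\right) - 4 \cdot 9^{2}\right) = - \frac{11}{3} - \left(\left(-2 - 45 - 75\right) - 4 \cdot 81\right) = - \frac{11}{3} - \left(-122 - 324\right) = - \frac{11}{3} - -446 = - \frac{11}{3} + 446 = \frac{1327}{3}$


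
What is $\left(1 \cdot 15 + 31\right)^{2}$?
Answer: $2116$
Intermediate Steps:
$\left(1 \cdot 15 + 31\right)^{2} = \left(15 + 31\right)^{2} = 46^{2} = 2116$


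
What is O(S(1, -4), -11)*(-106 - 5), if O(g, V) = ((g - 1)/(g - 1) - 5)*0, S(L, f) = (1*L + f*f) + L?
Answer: 0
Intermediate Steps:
S(L, f) = f**2 + 2*L (S(L, f) = (L + f**2) + L = f**2 + 2*L)
O(g, V) = 0 (O(g, V) = ((-1 + g)/(-1 + g) - 5)*0 = (1 - 5)*0 = -4*0 = 0)
O(S(1, -4), -11)*(-106 - 5) = 0*(-106 - 5) = 0*(-111) = 0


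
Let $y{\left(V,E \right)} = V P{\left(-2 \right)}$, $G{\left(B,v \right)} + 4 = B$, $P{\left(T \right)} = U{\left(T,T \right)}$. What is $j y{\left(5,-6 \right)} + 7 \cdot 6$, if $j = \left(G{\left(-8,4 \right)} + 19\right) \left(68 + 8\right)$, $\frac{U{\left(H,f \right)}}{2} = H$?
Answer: $-10598$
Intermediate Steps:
$U{\left(H,f \right)} = 2 H$
$P{\left(T \right)} = 2 T$
$G{\left(B,v \right)} = -4 + B$
$y{\left(V,E \right)} = - 4 V$ ($y{\left(V,E \right)} = V 2 \left(-2\right) = V \left(-4\right) = - 4 V$)
$j = 532$ ($j = \left(\left(-4 - 8\right) + 19\right) \left(68 + 8\right) = \left(-12 + 19\right) 76 = 7 \cdot 76 = 532$)
$j y{\left(5,-6 \right)} + 7 \cdot 6 = 532 \left(\left(-4\right) 5\right) + 7 \cdot 6 = 532 \left(-20\right) + 42 = -10640 + 42 = -10598$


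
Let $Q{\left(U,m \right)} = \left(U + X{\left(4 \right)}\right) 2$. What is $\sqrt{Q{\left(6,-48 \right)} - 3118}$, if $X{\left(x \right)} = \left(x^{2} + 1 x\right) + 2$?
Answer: $i \sqrt{3062} \approx 55.335 i$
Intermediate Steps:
$X{\left(x \right)} = 2 + x + x^{2}$ ($X{\left(x \right)} = \left(x^{2} + x\right) + 2 = \left(x + x^{2}\right) + 2 = 2 + x + x^{2}$)
$Q{\left(U,m \right)} = 44 + 2 U$ ($Q{\left(U,m \right)} = \left(U + \left(2 + 4 + 4^{2}\right)\right) 2 = \left(U + \left(2 + 4 + 16\right)\right) 2 = \left(U + 22\right) 2 = \left(22 + U\right) 2 = 44 + 2 U$)
$\sqrt{Q{\left(6,-48 \right)} - 3118} = \sqrt{\left(44 + 2 \cdot 6\right) - 3118} = \sqrt{\left(44 + 12\right) - 3118} = \sqrt{56 - 3118} = \sqrt{-3062} = i \sqrt{3062}$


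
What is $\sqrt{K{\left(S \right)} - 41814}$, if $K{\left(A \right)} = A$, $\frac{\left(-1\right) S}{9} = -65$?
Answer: $9 i \sqrt{509} \approx 203.05 i$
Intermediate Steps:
$S = 585$ ($S = \left(-9\right) \left(-65\right) = 585$)
$\sqrt{K{\left(S \right)} - 41814} = \sqrt{585 - 41814} = \sqrt{-41229} = 9 i \sqrt{509}$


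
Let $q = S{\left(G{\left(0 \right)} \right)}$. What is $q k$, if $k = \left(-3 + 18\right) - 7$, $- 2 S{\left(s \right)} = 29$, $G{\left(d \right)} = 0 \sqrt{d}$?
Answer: $-116$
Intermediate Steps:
$G{\left(d \right)} = 0$
$S{\left(s \right)} = - \frac{29}{2}$ ($S{\left(s \right)} = \left(- \frac{1}{2}\right) 29 = - \frac{29}{2}$)
$k = 8$ ($k = 15 - 7 = 8$)
$q = - \frac{29}{2} \approx -14.5$
$q k = \left(- \frac{29}{2}\right) 8 = -116$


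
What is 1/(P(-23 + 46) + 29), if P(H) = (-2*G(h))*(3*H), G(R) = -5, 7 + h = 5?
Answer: 1/719 ≈ 0.0013908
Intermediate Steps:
h = -2 (h = -7 + 5 = -2)
P(H) = 30*H (P(H) = (-2*(-5))*(3*H) = 10*(3*H) = 30*H)
1/(P(-23 + 46) + 29) = 1/(30*(-23 + 46) + 29) = 1/(30*23 + 29) = 1/(690 + 29) = 1/719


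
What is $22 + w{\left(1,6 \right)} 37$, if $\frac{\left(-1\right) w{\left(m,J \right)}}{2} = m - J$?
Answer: $392$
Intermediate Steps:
$w{\left(m,J \right)} = - 2 m + 2 J$ ($w{\left(m,J \right)} = - 2 \left(m - J\right) = - 2 m + 2 J$)
$22 + w{\left(1,6 \right)} 37 = 22 + \left(\left(-2\right) 1 + 2 \cdot 6\right) 37 = 22 + \left(-2 + 12\right) 37 = 22 + 10 \cdot 37 = 22 + 370 = 392$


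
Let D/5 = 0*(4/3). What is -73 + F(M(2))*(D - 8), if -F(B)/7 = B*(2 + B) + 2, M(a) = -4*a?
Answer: 2727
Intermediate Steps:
D = 0 (D = 5*(0*(4/3)) = 5*0 = 0)
F(B) = -14 - 7*B*(2 + B) (F(B) = -7*(B*(2 + B) + 2) = -7*(2 + B*(2 + B)) = -14 - 7*B*(2 + B))
-73 + F(M(2))*(D - 8) = -73 + (-14 - (-56)*2 - 7*(-4*2)²)*(0 - 8) = -73 + (-14 - 14*(-8) - 7*(-8)²)*(-8) = -73 + (-14 + 112 - 7*64)*(-8) = -73 + (-14 + 112 - 448)*(-8) = -73 - 350*(-8) = -73 + 2800 = 2727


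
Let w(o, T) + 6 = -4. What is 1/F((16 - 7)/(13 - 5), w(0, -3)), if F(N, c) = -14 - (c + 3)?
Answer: -⅐ ≈ -0.14286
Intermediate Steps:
w(o, T) = -10 (w(o, T) = -6 - 4 = -10)
F(N, c) = -17 - c (F(N, c) = -14 - (3 + c) = -14 + (-3 - c) = -17 - c)
1/F((16 - 7)/(13 - 5), w(0, -3)) = 1/(-17 - 1*(-10)) = 1/(-17 + 10) = 1/(-7) = -⅐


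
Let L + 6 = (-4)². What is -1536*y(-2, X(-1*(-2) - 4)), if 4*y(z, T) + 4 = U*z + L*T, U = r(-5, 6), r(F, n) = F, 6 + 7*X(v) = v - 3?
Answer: 26112/7 ≈ 3730.3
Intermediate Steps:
X(v) = -9/7 + v/7 (X(v) = -6/7 + (v - 3)/7 = -6/7 + (-3 + v)/7 = -6/7 + (-3/7 + v/7) = -9/7 + v/7)
U = -5
L = 10 (L = -6 + (-4)² = -6 + 16 = 10)
y(z, T) = -1 - 5*z/4 + 5*T/2 (y(z, T) = -1 + (-5*z + 10*T)/4 = -1 + (-5*z/4 + 5*T/2) = -1 - 5*z/4 + 5*T/2)
-1536*y(-2, X(-1*(-2) - 4)) = -1536*(-1 - 5/4*(-2) + 5*(-9/7 + (-1*(-2) - 4)/7)/2) = -1536*(-1 + 5/2 + 5*(-9/7 + (2 - 4)/7)/2) = -1536*(-1 + 5/2 + 5*(-9/7 + (⅐)*(-2))/2) = -1536*(-1 + 5/2 + 5*(-9/7 - 2/7)/2) = -1536*(-1 + 5/2 + (5/2)*(-11/7)) = -1536*(-1 + 5/2 - 55/14) = -1536*(-17/7) = 26112/7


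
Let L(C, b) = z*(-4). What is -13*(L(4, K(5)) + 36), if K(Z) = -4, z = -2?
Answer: -572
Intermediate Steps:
L(C, b) = 8 (L(C, b) = -2*(-4) = 8)
-13*(L(4, K(5)) + 36) = -13*(8 + 36) = -13*44 = -572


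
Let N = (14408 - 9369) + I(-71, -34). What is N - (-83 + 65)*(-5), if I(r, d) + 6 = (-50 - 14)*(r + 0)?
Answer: 9487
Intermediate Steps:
I(r, d) = -6 - 64*r (I(r, d) = -6 + (-50 - 14)*(r + 0) = -6 - 64*r)
N = 9577 (N = (14408 - 9369) + (-6 - 64*(-71)) = 5039 + (-6 + 4544) = 5039 + 4538 = 9577)
N - (-83 + 65)*(-5) = 9577 - (-83 + 65)*(-5) = 9577 - (-18)*(-5) = 9577 - 1*90 = 9577 - 90 = 9487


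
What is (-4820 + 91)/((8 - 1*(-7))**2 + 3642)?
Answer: -4729/3867 ≈ -1.2229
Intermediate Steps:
(-4820 + 91)/((8 - 1*(-7))**2 + 3642) = -4729/((8 + 7)**2 + 3642) = -4729/(15**2 + 3642) = -4729/(225 + 3642) = -4729/3867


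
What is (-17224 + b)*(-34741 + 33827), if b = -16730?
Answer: 31033956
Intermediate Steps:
(-17224 + b)*(-34741 + 33827) = (-17224 - 16730)*(-34741 + 33827) = -33954*(-914) = 31033956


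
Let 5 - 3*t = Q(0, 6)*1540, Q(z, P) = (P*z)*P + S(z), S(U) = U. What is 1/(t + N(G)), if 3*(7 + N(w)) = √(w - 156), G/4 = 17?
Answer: -6/43 - 3*I*√22/172 ≈ -0.13953 - 0.08181*I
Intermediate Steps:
G = 68 (G = 4*17 = 68)
N(w) = -7 + √(-156 + w)/3 (N(w) = -7 + √(w - 156)/3 = -7 + √(-156 + w)/3)
Q(z, P) = z + z*P² (Q(z, P) = (P*z)*P + z = z*P² + z = z + z*P²)
t = 5/3 (t = 5/3 - 0*(1 + 6²)*1540/3 = 5/3 - 0*(1 + 36)*1540/3 = 5/3 - 0*37*1540/3 = 5/3 - 0*1540 = 5/3 - ⅓*0 = 5/3 + 0 = 5/3 ≈ 1.6667)
1/(t + N(G)) = 1/(5/3 + (-7 + √(-156 + 68)/3)) = 1/(5/3 + (-7 + √(-88)/3)) = 1/(5/3 + (-7 + (2*I*√22)/3)) = 1/(5/3 + (-7 + 2*I*√22/3)) = 1/(-16/3 + 2*I*√22/3)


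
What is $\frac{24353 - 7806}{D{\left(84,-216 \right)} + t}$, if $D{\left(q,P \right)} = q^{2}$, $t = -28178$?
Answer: $- \frac{16547}{21122} \approx -0.7834$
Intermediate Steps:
$\frac{24353 - 7806}{D{\left(84,-216 \right)} + t} = \frac{24353 - 7806}{84^{2} - 28178} = \frac{16547}{7056 - 28178} = \frac{16547}{-21122} = 16547 \left(- \frac{1}{21122}\right) = - \frac{16547}{21122}$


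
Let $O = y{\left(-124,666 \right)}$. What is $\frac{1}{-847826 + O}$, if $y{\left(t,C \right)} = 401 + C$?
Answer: $- \frac{1}{846759} \approx -1.181 \cdot 10^{-6}$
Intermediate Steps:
$O = 1067$ ($O = 401 + 666 = 1067$)
$\frac{1}{-847826 + O} = \frac{1}{-847826 + 1067} = \frac{1}{-846759} = - \frac{1}{846759}$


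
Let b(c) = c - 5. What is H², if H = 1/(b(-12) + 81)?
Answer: 1/4096 ≈ 0.00024414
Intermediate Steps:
b(c) = -5 + c
H = 1/64 (H = 1/((-5 - 12) + 81) = 1/(-17 + 81) = 1/64 ≈ 0.015625)
H² = (1/64)² = 1/4096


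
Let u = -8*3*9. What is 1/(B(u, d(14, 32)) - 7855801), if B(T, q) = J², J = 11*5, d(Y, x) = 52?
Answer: -1/7852776 ≈ -1.2734e-7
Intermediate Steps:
u = -216 (u = -24*9 = -216)
J = 55
B(T, q) = 3025 (B(T, q) = 55² = 3025)
1/(B(u, d(14, 32)) - 7855801) = 1/(3025 - 7855801) = 1/(-7852776) = -1/7852776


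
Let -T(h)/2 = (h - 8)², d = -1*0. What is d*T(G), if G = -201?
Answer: 0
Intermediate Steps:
d = 0
T(h) = -2*(-8 + h)² (T(h) = -2*(h - 8)² = -2*(-8 + h)²)
d*T(G) = 0*(-2*(-8 - 201)²) = 0*(-2*(-209)²) = 0*(-2*43681) = 0*(-87362) = 0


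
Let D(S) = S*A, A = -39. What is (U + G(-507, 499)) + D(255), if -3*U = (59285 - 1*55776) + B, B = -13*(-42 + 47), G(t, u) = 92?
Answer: -11001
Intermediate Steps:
B = -65 (B = -13*5 = -65)
D(S) = -39*S (D(S) = S*(-39) = -39*S)
U = -1148 (U = -((59285 - 1*55776) - 65)/3 = -((59285 - 55776) - 65)/3 = -(3509 - 65)/3 = -⅓*3444 = -1148)
(U + G(-507, 499)) + D(255) = (-1148 + 92) - 39*255 = -1056 - 9945 = -11001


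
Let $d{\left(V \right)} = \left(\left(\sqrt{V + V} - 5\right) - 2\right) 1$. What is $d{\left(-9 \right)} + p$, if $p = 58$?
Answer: $51 + 3 i \sqrt{2} \approx 51.0 + 4.2426 i$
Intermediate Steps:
$d{\left(V \right)} = -7 + \sqrt{2} \sqrt{V}$ ($d{\left(V \right)} = \left(\left(\sqrt{2 V} - 5\right) - 2\right) 1 = \left(\left(\sqrt{2} \sqrt{V} - 5\right) - 2\right) 1 = \left(\left(-5 + \sqrt{2} \sqrt{V}\right) - 2\right) 1 = \left(-7 + \sqrt{2} \sqrt{V}\right) 1 = -7 + \sqrt{2} \sqrt{V}$)
$d{\left(-9 \right)} + p = \left(-7 + \sqrt{2} \sqrt{-9}\right) + 58 = \left(-7 + \sqrt{2} \cdot 3 i\right) + 58 = \left(-7 + 3 i \sqrt{2}\right) + 58 = 51 + 3 i \sqrt{2}$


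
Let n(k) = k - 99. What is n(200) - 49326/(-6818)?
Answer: 368972/3409 ≈ 108.23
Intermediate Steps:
n(k) = -99 + k
n(200) - 49326/(-6818) = (-99 + 200) - 49326/(-6818) = 101 - 49326*(-1/6818) = 101 + 24663/3409 = 368972/3409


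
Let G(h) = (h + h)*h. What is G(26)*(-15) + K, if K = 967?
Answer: -19313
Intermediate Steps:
G(h) = 2*h**2 (G(h) = (2*h)*h = 2*h**2)
G(26)*(-15) + K = (2*26**2)*(-15) + 967 = (2*676)*(-15) + 967 = 1352*(-15) + 967 = -20280 + 967 = -19313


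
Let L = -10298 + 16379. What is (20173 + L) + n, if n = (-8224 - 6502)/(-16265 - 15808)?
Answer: 842059268/32073 ≈ 26254.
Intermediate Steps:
L = 6081
n = 14726/32073 (n = -14726/(-32073) = -14726*(-1/32073) = 14726/32073 ≈ 0.45914)
(20173 + L) + n = (20173 + 6081) + 14726/32073 = 26254 + 14726/32073 = 842059268/32073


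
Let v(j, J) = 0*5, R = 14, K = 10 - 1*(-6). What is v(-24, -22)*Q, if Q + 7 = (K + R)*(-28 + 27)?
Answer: 0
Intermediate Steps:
K = 16 (K = 10 + 6 = 16)
v(j, J) = 0
Q = -37 (Q = -7 + (16 + 14)*(-28 + 27) = -7 + 30*(-1) = -7 - 30 = -37)
v(-24, -22)*Q = 0*(-37) = 0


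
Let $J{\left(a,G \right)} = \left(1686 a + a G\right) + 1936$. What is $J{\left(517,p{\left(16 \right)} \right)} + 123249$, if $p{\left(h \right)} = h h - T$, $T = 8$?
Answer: $1125063$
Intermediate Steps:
$p{\left(h \right)} = -8 + h^{2}$ ($p{\left(h \right)} = h h - 8 = h^{2} - 8 = -8 + h^{2}$)
$J{\left(a,G \right)} = 1936 + 1686 a + G a$ ($J{\left(a,G \right)} = \left(1686 a + G a\right) + 1936 = 1936 + 1686 a + G a$)
$J{\left(517,p{\left(16 \right)} \right)} + 123249 = \left(1936 + 1686 \cdot 517 + \left(-8 + 16^{2}\right) 517\right) + 123249 = \left(1936 + 871662 + \left(-8 + 256\right) 517\right) + 123249 = \left(1936 + 871662 + 248 \cdot 517\right) + 123249 = \left(1936 + 871662 + 128216\right) + 123249 = 1001814 + 123249 = 1125063$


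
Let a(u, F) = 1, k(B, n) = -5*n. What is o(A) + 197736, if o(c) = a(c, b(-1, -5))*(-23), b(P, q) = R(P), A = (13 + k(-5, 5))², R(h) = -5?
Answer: 197713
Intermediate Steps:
A = 144 (A = (13 - 5*5)² = (13 - 25)² = (-12)² = 144)
b(P, q) = -5
o(c) = -23 (o(c) = 1*(-23) = -23)
o(A) + 197736 = -23 + 197736 = 197713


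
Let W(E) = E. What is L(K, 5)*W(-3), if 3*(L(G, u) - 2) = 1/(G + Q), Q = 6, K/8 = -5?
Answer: -203/34 ≈ -5.9706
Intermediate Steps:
K = -40 (K = 8*(-5) = -40)
L(G, u) = 2 + 1/(3*(6 + G)) (L(G, u) = 2 + 1/(3*(G + 6)) = 2 + 1/(3*(6 + G)))
L(K, 5)*W(-3) = ((37 + 6*(-40))/(3*(6 - 40)))*(-3) = ((1/3)*(37 - 240)/(-34))*(-3) = ((1/3)*(-1/34)*(-203))*(-3) = (203/102)*(-3) = -203/34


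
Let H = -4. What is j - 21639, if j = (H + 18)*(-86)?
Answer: -22843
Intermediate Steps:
j = -1204 (j = (-4 + 18)*(-86) = 14*(-86) = -1204)
j - 21639 = -1204 - 21639 = -22843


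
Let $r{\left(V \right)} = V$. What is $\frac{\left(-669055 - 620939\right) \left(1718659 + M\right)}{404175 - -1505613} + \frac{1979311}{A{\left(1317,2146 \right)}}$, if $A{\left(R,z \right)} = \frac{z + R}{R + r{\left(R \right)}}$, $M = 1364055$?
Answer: $- \frac{317880174908783}{551132987} \approx -5.7678 \cdot 10^{5}$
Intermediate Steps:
$A{\left(R,z \right)} = \frac{R + z}{2 R}$ ($A{\left(R,z \right)} = \frac{z + R}{R + R} = \frac{R + z}{2 R}$)
$\frac{\left(-669055 - 620939\right) \left(1718659 + M\right)}{404175 - -1505613} + \frac{1979311}{A{\left(1317,2146 \right)}} = \frac{\left(-669055 - 620939\right) \left(1718659 + 1364055\right)}{404175 - -1505613} + \frac{1979311}{\frac{1}{2} \cdot \frac{1}{1317} \left(1317 + 2146\right)} = \frac{\left(-1289994\right) 3082714}{404175 + 1505613} + \frac{1979311}{\frac{1}{2} \cdot \frac{1}{1317} \cdot 3463} = - \frac{3976682563716}{1909788} + \frac{1979311}{\frac{3463}{2634}} = \left(-3976682563716\right) \frac{1}{1909788} + 1979311 \cdot \frac{2634}{3463} = - \frac{331390213643}{159149} + \frac{5213505174}{3463} = - \frac{317880174908783}{551132987}$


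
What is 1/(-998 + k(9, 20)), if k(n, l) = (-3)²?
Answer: -1/989 ≈ -0.0010111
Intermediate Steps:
k(n, l) = 9
1/(-998 + k(9, 20)) = 1/(-998 + 9) = 1/(-989) = -1/989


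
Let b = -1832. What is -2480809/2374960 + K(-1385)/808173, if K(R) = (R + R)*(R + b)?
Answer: 19158559454443/1919378548080 ≈ 9.9816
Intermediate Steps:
K(R) = 2*R*(-1832 + R) (K(R) = (R + R)*(R - 1832) = (2*R)*(-1832 + R) = 2*R*(-1832 + R))
-2480809/2374960 + K(-1385)/808173 = -2480809/2374960 + (2*(-1385)*(-1832 - 1385))/808173 = -2480809*1/2374960 + (2*(-1385)*(-3217))*(1/808173) = -2480809/2374960 + 8911090*(1/808173) = -2480809/2374960 + 8911090/808173 = 19158559454443/1919378548080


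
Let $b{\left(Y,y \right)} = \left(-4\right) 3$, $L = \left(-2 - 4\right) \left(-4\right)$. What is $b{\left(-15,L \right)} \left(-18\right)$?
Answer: $216$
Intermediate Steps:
$L = 24$ ($L = \left(-6\right) \left(-4\right) = 24$)
$b{\left(Y,y \right)} = -12$
$b{\left(-15,L \right)} \left(-18\right) = \left(-12\right) \left(-18\right) = 216$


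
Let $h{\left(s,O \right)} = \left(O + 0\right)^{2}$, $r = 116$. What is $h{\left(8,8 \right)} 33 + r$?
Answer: $2228$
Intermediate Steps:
$h{\left(s,O \right)} = O^{2}$
$h{\left(8,8 \right)} 33 + r = 8^{2} \cdot 33 + 116 = 64 \cdot 33 + 116 = 2112 + 116 = 2228$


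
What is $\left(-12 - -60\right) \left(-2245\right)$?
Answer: $-107760$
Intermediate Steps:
$\left(-12 - -60\right) \left(-2245\right) = \left(-12 + 60\right) \left(-2245\right) = 48 \left(-2245\right) = -107760$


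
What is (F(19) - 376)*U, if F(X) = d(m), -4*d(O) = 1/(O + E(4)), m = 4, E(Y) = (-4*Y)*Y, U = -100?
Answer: 451195/12 ≈ 37600.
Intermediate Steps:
E(Y) = -4*Y**2
d(O) = -1/(4*(-64 + O)) (d(O) = -1/(4*(O - 4*4**2)) = -1/(4*(O - 4*16)) = -1/(4*(O - 64)) = -1/(4*(-64 + O)))
F(X) = 1/240 (F(X) = -1/(-256 + 4*4) = -1/(-256 + 16) = -1/(-240) = -1*(-1/240) = 1/240)
(F(19) - 376)*U = (1/240 - 376)*(-100) = -90239/240*(-100) = 451195/12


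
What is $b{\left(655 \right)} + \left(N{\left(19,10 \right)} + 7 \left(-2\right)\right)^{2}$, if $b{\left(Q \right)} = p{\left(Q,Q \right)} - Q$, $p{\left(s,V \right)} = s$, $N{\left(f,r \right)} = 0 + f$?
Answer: $25$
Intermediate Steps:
$N{\left(f,r \right)} = f$
$b{\left(Q \right)} = 0$ ($b{\left(Q \right)} = Q - Q = 0$)
$b{\left(655 \right)} + \left(N{\left(19,10 \right)} + 7 \left(-2\right)\right)^{2} = 0 + \left(19 + 7 \left(-2\right)\right)^{2} = 0 + \left(19 - 14\right)^{2} = 0 + 5^{2} = 0 + 25 = 25$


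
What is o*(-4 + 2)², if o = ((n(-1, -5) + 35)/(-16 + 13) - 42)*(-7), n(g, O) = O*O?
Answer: 1736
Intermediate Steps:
n(g, O) = O²
o = 434 (o = (((-5)² + 35)/(-16 + 13) - 42)*(-7) = ((25 + 35)/(-3) - 42)*(-7) = (60*(-⅓) - 42)*(-7) = (-20 - 42)*(-7) = -62*(-7) = 434)
o*(-4 + 2)² = 434*(-4 + 2)² = 434*(-2)² = 434*4 = 1736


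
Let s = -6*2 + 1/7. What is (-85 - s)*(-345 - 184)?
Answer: 270848/7 ≈ 38693.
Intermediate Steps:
s = -83/7 (s = -12 + ⅐ = -83/7 ≈ -11.857)
(-85 - s)*(-345 - 184) = (-85 - 1*(-83/7))*(-345 - 184) = (-85 + 83/7)*(-529) = -512/7*(-529) = 270848/7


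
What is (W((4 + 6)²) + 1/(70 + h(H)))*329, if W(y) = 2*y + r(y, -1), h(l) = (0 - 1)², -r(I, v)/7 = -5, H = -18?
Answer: 5489694/71 ≈ 77320.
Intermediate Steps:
r(I, v) = 35 (r(I, v) = -7*(-5) = 35)
h(l) = 1 (h(l) = (-1)² = 1)
W(y) = 35 + 2*y (W(y) = 2*y + 35 = 35 + 2*y)
(W((4 + 6)²) + 1/(70 + h(H)))*329 = ((35 + 2*(4 + 6)²) + 1/(70 + 1))*329 = ((35 + 2*10²) + 1/71)*329 = ((35 + 2*100) + 1/71)*329 = ((35 + 200) + 1/71)*329 = (235 + 1/71)*329 = (16686/71)*329 = 5489694/71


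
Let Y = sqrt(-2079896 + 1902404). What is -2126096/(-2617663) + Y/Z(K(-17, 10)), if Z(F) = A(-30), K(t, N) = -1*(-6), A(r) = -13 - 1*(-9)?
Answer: 2126096/2617663 - I*sqrt(44373)/2 ≈ 0.81221 - 105.32*I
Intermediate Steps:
A(r) = -4 (A(r) = -13 + 9 = -4)
K(t, N) = 6
Z(F) = -4
Y = 2*I*sqrt(44373) (Y = sqrt(-177492) = 2*I*sqrt(44373) ≈ 421.3*I)
-2126096/(-2617663) + Y/Z(K(-17, 10)) = -2126096/(-2617663) + (2*I*sqrt(44373))/(-4) = -2126096*(-1/2617663) + (2*I*sqrt(44373))*(-1/4) = 2126096/2617663 - I*sqrt(44373)/2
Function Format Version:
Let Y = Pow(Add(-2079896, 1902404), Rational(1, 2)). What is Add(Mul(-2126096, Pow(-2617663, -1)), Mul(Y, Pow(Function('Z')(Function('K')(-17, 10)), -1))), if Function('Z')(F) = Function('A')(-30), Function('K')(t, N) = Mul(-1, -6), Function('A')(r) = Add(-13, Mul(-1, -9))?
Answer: Add(Rational(2126096, 2617663), Mul(Rational(-1, 2), I, Pow(44373, Rational(1, 2)))) ≈ Add(0.81221, Mul(-105.32, I))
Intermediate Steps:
Function('A')(r) = -4 (Function('A')(r) = Add(-13, 9) = -4)
Function('K')(t, N) = 6
Function('Z')(F) = -4
Y = Mul(2, I, Pow(44373, Rational(1, 2))) (Y = Pow(-177492, Rational(1, 2)) = Mul(2, I, Pow(44373, Rational(1, 2))) ≈ Mul(421.30, I))
Add(Mul(-2126096, Pow(-2617663, -1)), Mul(Y, Pow(Function('Z')(Function('K')(-17, 10)), -1))) = Add(Mul(-2126096, Pow(-2617663, -1)), Mul(Mul(2, I, Pow(44373, Rational(1, 2))), Pow(-4, -1))) = Add(Mul(-2126096, Rational(-1, 2617663)), Mul(Mul(2, I, Pow(44373, Rational(1, 2))), Rational(-1, 4))) = Add(Rational(2126096, 2617663), Mul(Rational(-1, 2), I, Pow(44373, Rational(1, 2))))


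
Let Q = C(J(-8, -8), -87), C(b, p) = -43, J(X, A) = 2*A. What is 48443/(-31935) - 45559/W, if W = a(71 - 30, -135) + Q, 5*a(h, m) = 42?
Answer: 7266252686/5524755 ≈ 1315.2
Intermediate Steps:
a(h, m) = 42/5 (a(h, m) = (⅕)*42 = 42/5)
Q = -43
W = -173/5 (W = 42/5 - 43 = -173/5 ≈ -34.600)
48443/(-31935) - 45559/W = 48443/(-31935) - 45559/(-173/5) = 48443*(-1/31935) - 45559*(-5/173) = -48443/31935 + 227795/173 = 7266252686/5524755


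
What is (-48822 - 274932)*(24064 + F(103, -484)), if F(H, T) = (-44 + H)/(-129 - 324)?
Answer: -1176406887494/151 ≈ -7.7908e+9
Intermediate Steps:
F(H, T) = 44/453 - H/453 (F(H, T) = (-44 + H)/(-453) = (-44 + H)*(-1/453) = 44/453 - H/453)
(-48822 - 274932)*(24064 + F(103, -484)) = (-48822 - 274932)*(24064 + (44/453 - 1/453*103)) = -323754*(24064 + (44/453 - 103/453)) = -323754*(24064 - 59/453) = -323754*10900933/453 = -1176406887494/151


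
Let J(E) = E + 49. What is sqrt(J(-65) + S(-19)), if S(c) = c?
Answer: I*sqrt(35) ≈ 5.9161*I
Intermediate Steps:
J(E) = 49 + E
sqrt(J(-65) + S(-19)) = sqrt((49 - 65) - 19) = sqrt(-16 - 19) = sqrt(-35) = I*sqrt(35)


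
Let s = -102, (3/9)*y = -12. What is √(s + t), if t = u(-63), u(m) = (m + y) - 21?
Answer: I*√222 ≈ 14.9*I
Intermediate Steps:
y = -36 (y = 3*(-12) = -36)
u(m) = -57 + m (u(m) = (m - 36) - 21 = (-36 + m) - 21 = -57 + m)
t = -120 (t = -57 - 63 = -120)
√(s + t) = √(-102 - 120) = √(-222) = I*√222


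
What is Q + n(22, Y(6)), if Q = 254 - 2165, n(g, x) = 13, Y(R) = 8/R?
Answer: -1898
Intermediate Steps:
Q = -1911
Q + n(22, Y(6)) = -1911 + 13 = -1898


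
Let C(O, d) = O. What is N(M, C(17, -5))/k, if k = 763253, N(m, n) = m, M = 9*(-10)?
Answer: -90/763253 ≈ -0.00011792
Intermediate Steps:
M = -90
N(M, C(17, -5))/k = -90/763253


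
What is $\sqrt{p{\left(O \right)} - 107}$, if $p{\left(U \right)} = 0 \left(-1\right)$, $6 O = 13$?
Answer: $i \sqrt{107} \approx 10.344 i$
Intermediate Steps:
$O = \frac{13}{6}$ ($O = \frac{1}{6} \cdot 13 = \frac{13}{6} \approx 2.1667$)
$p{\left(U \right)} = 0$
$\sqrt{p{\left(O \right)} - 107} = \sqrt{0 - 107} = \sqrt{-107} = i \sqrt{107}$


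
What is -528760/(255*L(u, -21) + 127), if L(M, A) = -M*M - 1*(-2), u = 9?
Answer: 264380/10009 ≈ 26.414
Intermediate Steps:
L(M, A) = 2 - M**2 (L(M, A) = -M**2 + 2 = 2 - M**2)
-528760/(255*L(u, -21) + 127) = -528760/(255*(2 - 1*9**2) + 127) = -528760/(255*(2 - 1*81) + 127) = -528760/(255*(2 - 81) + 127) = -528760/(255*(-79) + 127) = -528760/(-20145 + 127) = -528760/(-20018) = -528760*(-1/20018) = 264380/10009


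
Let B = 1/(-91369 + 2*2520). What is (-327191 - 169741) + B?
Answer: -42899642629/86329 ≈ -4.9693e+5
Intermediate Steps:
B = -1/86329 (B = 1/(-91369 + 5040) = 1/(-86329) = -1/86329 ≈ -1.1584e-5)
(-327191 - 169741) + B = (-327191 - 169741) - 1/86329 = -496932 - 1/86329 = -42899642629/86329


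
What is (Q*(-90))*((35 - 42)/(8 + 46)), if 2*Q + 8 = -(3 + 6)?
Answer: -595/6 ≈ -99.167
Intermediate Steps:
Q = -17/2 (Q = -4 + (-(3 + 6))/2 = -4 + (-1*9)/2 = -4 + (1/2)*(-9) = -4 - 9/2 = -17/2 ≈ -8.5000)
(Q*(-90))*((35 - 42)/(8 + 46)) = (-17/2*(-90))*((35 - 42)/(8 + 46)) = 765*(-7/54) = -595/6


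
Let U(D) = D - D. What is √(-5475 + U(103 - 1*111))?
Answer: 5*I*√219 ≈ 73.993*I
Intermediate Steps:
U(D) = 0
√(-5475 + U(103 - 1*111)) = √(-5475 + 0) = √(-5475) = 5*I*√219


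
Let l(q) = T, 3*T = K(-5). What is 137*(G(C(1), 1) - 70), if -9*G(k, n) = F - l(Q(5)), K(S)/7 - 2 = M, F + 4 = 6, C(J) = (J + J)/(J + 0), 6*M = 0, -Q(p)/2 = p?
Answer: -257834/27 ≈ -9549.4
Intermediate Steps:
Q(p) = -2*p
M = 0 (M = (⅙)*0 = 0)
C(J) = 2 (C(J) = (2*J)/J = 2)
F = 2 (F = -4 + 6 = 2)
K(S) = 14 (K(S) = 14 + 7*0 = 14 + 0 = 14)
T = 14/3 (T = (⅓)*14 = 14/3 ≈ 4.6667)
l(q) = 14/3
G(k, n) = 8/27 (G(k, n) = -(2 - 1*14/3)/9 = -(2 - 14/3)/9 = -⅑*(-8/3) = 8/27)
137*(G(C(1), 1) - 70) = 137*(8/27 - 70) = 137*(-1882/27) = -257834/27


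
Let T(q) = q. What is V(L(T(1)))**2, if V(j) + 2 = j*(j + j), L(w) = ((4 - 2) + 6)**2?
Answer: 67076100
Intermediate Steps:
L(w) = 64 (L(w) = (2 + 6)**2 = 8**2 = 64)
V(j) = -2 + 2*j**2 (V(j) = -2 + j*(j + j) = -2 + j*(2*j) = -2 + 2*j**2)
V(L(T(1)))**2 = (-2 + 2*64**2)**2 = (-2 + 2*4096)**2 = (-2 + 8192)**2 = 8190**2 = 67076100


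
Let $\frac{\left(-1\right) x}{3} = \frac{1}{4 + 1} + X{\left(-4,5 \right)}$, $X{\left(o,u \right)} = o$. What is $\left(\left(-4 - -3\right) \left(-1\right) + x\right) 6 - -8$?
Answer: $\frac{412}{5} \approx 82.4$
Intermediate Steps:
$x = \frac{57}{5}$ ($x = - 3 \left(\frac{1}{4 + 1} - 4\right) = - 3 \left(\frac{1}{5} - 4\right) = \left(-3\right) \left(- \frac{19}{5}\right) = \frac{57}{5} \approx 11.4$)
$\left(\left(-4 - -3\right) \left(-1\right) + x\right) 6 - -8 = \left(\left(-4 - -3\right) \left(-1\right) + \frac{57}{5}\right) 6 - -8 = \left(\left(-4 + 3\right) \left(-1\right) + \frac{57}{5}\right) 6 + 8 = \left(\left(-1\right) \left(-1\right) + \frac{57}{5}\right) 6 + 8 = \left(1 + \frac{57}{5}\right) 6 + 8 = \frac{62}{5} \cdot 6 + 8 = \frac{372}{5} + 8 = \frac{412}{5}$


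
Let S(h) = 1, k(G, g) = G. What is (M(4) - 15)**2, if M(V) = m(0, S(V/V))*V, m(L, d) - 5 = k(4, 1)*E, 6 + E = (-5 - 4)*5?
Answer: 657721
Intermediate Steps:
E = -51 (E = -6 + (-5 - 4)*5 = -6 - 9*5 = -6 - 45 = -51)
m(L, d) = -199 (m(L, d) = 5 + 4*(-51) = 5 - 204 = -199)
M(V) = -199*V
(M(4) - 15)**2 = (-199*4 - 15)**2 = (-796 - 15)**2 = (-811)**2 = 657721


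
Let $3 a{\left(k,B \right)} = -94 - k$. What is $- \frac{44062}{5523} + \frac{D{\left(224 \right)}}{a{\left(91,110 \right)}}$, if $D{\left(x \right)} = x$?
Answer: $- \frac{11862926}{1021755} \approx -11.61$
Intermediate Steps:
$a{\left(k,B \right)} = - \frac{94}{3} - \frac{k}{3}$ ($a{\left(k,B \right)} = \frac{-94 - k}{3} = - \frac{94}{3} - \frac{k}{3}$)
$- \frac{44062}{5523} + \frac{D{\left(224 \right)}}{a{\left(91,110 \right)}} = - \frac{44062}{5523} + \frac{224}{- \frac{94}{3} - \frac{91}{3}} = \left(-44062\right) \frac{1}{5523} + \frac{224}{- \frac{94}{3} - \frac{91}{3}} = - \frac{44062}{5523} + \frac{224}{- \frac{185}{3}} = - \frac{44062}{5523} + 224 \left(- \frac{3}{185}\right) = - \frac{44062}{5523} - \frac{672}{185} = - \frac{11862926}{1021755}$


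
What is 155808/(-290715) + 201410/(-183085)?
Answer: -5805267722/3548370385 ≈ -1.6360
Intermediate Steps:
155808/(-290715) + 201410/(-183085) = 155808*(-1/290715) + 201410*(-1/183085) = -51936/96905 - 40282/36617 = -5805267722/3548370385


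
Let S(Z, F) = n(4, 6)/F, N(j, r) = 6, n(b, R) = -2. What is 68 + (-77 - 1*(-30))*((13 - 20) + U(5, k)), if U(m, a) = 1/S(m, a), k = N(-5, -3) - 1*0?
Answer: 538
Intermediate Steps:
k = 6 (k = 6 - 1*0 = 6 + 0 = 6)
S(Z, F) = -2/F
U(m, a) = -a/2 (U(m, a) = 1/(-2/a) = -a/2)
68 + (-77 - 1*(-30))*((13 - 20) + U(5, k)) = 68 + (-77 - 1*(-30))*((13 - 20) - ½*6) = 68 + (-77 + 30)*(-7 - 3) = 68 - 47*(-10) = 68 + 470 = 538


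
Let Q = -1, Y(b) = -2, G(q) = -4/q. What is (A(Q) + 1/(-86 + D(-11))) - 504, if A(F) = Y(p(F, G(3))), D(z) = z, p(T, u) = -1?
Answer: -49083/97 ≈ -506.01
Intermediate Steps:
A(F) = -2
(A(Q) + 1/(-86 + D(-11))) - 504 = (-2 + 1/(-86 - 11)) - 504 = (-2 + 1/(-97)) - 504 = (-2 - 1/97) - 504 = -195/97 - 504 = -49083/97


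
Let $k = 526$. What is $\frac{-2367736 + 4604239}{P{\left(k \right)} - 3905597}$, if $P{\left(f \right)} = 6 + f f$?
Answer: $- \frac{2236503}{3628915} \approx -0.6163$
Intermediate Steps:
$P{\left(f \right)} = 6 + f^{2}$
$\frac{-2367736 + 4604239}{P{\left(k \right)} - 3905597} = \frac{-2367736 + 4604239}{\left(6 + 526^{2}\right) - 3905597} = \frac{2236503}{\left(6 + 276676\right) - 3905597} = \frac{2236503}{276682 - 3905597} = \frac{2236503}{-3628915} = 2236503 \left(- \frac{1}{3628915}\right) = - \frac{2236503}{3628915}$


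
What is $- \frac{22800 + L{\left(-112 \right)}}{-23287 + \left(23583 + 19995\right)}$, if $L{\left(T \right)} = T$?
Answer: $- \frac{22688}{20291} \approx -1.1181$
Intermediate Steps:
$- \frac{22800 + L{\left(-112 \right)}}{-23287 + \left(23583 + 19995\right)} = - \frac{22800 - 112}{-23287 + \left(23583 + 19995\right)} = - \frac{22688}{-23287 + 43578} = - \frac{22688}{20291}$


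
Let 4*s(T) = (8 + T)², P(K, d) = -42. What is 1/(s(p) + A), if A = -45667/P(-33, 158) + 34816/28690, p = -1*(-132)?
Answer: 602490/3608025251 ≈ 0.00016699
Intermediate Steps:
p = 132
s(T) = (8 + T)²/4
A = 655824251/602490 (A = -45667/(-42) + 34816/28690 = -45667*(-1/42) + 34816*(1/28690) = 45667/42 + 17408/14345 = 655824251/602490 ≈ 1088.5)
1/(s(p) + A) = 1/((8 + 132)²/4 + 655824251/602490) = 1/((¼)*140² + 655824251/602490) = 1/((¼)*19600 + 655824251/602490) = 1/(4900 + 655824251/602490) = 1/(3608025251/602490) = 602490/3608025251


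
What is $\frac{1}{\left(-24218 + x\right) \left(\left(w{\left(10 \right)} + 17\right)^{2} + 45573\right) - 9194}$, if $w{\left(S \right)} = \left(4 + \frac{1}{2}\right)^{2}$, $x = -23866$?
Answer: $- \frac{4}{9032243525} \approx -4.4286 \cdot 10^{-10}$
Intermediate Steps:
$w{\left(S \right)} = \frac{81}{4}$ ($w{\left(S \right)} = \left(4 + \frac{1}{2}\right)^{2} = \left(\frac{9}{2}\right)^{2} = \frac{81}{4}$)
$\frac{1}{\left(-24218 + x\right) \left(\left(w{\left(10 \right)} + 17\right)^{2} + 45573\right) - 9194} = \frac{1}{\left(-24218 - 23866\right) \left(\left(\frac{81}{4} + 17\right)^{2} + 45573\right) - 9194} = \frac{1}{- 48084 \left(\left(\frac{149}{4}\right)^{2} + 45573\right) - 9194} = \frac{1}{- 48084 \left(\frac{22201}{16} + 45573\right) - 9194} = \frac{1}{\left(-48084\right) \frac{751369}{16} - 9194} = \frac{1}{- \frac{9032206749}{4} - 9194} = \frac{1}{- \frac{9032243525}{4}} = - \frac{4}{9032243525}$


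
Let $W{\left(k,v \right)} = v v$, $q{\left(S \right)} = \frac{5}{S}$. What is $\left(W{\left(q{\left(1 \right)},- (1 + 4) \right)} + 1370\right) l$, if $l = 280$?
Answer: $390600$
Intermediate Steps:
$W{\left(k,v \right)} = v^{2}$
$\left(W{\left(q{\left(1 \right)},- (1 + 4) \right)} + 1370\right) l = \left(\left(- (1 + 4)\right)^{2} + 1370\right) 280 = \left(\left(\left(-1\right) 5\right)^{2} + 1370\right) 280 = \left(\left(-5\right)^{2} + 1370\right) 280 = \left(25 + 1370\right) 280 = 1395 \cdot 280 = 390600$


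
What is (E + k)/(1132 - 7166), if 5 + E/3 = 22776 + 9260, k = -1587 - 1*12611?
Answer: -81895/6034 ≈ -13.572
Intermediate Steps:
k = -14198 (k = -1587 - 12611 = -14198)
E = 96093 (E = -15 + 3*(22776 + 9260) = -15 + 3*32036 = -15 + 96108 = 96093)
(E + k)/(1132 - 7166) = (96093 - 14198)/(1132 - 7166) = 81895/(-6034) = 81895*(-1/6034) = -81895/6034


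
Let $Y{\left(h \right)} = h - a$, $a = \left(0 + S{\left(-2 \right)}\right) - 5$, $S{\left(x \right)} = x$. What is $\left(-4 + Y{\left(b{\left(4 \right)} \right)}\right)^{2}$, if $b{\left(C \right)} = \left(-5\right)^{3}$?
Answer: $14884$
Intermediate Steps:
$a = -7$ ($a = \left(0 - 2\right) - 5 = -2 - 5 = -7$)
$b{\left(C \right)} = -125$
$Y{\left(h \right)} = 7 + h$ ($Y{\left(h \right)} = h - -7 = h + 7 = 7 + h$)
$\left(-4 + Y{\left(b{\left(4 \right)} \right)}\right)^{2} = \left(-4 + \left(7 - 125\right)\right)^{2} = \left(-4 - 118\right)^{2} = \left(-122\right)^{2} = 14884$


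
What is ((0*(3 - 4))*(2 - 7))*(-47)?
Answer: 0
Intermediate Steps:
((0*(3 - 4))*(2 - 7))*(-47) = ((0*(-1))*(-5))*(-47) = (0*(-5))*(-47) = 0*(-47) = 0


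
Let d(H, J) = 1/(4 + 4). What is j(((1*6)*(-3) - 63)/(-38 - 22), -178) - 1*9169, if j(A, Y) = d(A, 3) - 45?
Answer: -73711/8 ≈ -9213.9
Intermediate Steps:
d(H, J) = ⅛ (d(H, J) = 1/8 = ⅛)
j(A, Y) = -359/8 (j(A, Y) = ⅛ - 45 = -359/8)
j(((1*6)*(-3) - 63)/(-38 - 22), -178) - 1*9169 = -359/8 - 1*9169 = -359/8 - 9169 = -73711/8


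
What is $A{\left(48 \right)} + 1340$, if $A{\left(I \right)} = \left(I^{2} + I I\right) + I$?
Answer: $5996$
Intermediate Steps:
$A{\left(I \right)} = I + 2 I^{2}$ ($A{\left(I \right)} = \left(I^{2} + I^{2}\right) + I = 2 I^{2} + I = I + 2 I^{2}$)
$A{\left(48 \right)} + 1340 = 48 \left(1 + 2 \cdot 48\right) + 1340 = 48 \left(1 + 96\right) + 1340 = 48 \cdot 97 + 1340 = 4656 + 1340 = 5996$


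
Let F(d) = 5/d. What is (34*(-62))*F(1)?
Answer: -10540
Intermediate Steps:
(34*(-62))*F(1) = (34*(-62))*(5/1) = -10540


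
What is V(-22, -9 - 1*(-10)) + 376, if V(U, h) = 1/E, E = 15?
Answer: 5641/15 ≈ 376.07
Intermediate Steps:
V(U, h) = 1/15
V(-22, -9 - 1*(-10)) + 376 = 1/15 + 376 = 5641/15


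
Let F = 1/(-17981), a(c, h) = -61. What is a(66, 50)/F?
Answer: 1096841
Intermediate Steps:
F = -1/17981 ≈ -5.5614e-5
a(66, 50)/F = -61/(-1/17981) = -61*(-17981) = 1096841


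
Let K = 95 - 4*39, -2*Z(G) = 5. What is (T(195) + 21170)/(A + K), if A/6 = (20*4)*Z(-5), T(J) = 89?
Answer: -21259/1261 ≈ -16.859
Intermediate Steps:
Z(G) = -5/2 (Z(G) = -½*5 = -5/2)
K = -61 (K = 95 - 156 = -61)
A = -1200 (A = 6*((20*4)*(-5/2)) = 6*(80*(-5/2)) = 6*(-200) = -1200)
(T(195) + 21170)/(A + K) = (89 + 21170)/(-1200 - 61) = 21259/(-1261) = 21259*(-1/1261) = -21259/1261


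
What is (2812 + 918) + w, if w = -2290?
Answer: 1440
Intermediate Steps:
(2812 + 918) + w = (2812 + 918) - 2290 = 3730 - 2290 = 1440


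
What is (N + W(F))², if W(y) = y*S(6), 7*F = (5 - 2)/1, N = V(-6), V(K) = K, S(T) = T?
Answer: 576/49 ≈ 11.755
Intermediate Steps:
N = -6
F = 3/7 (F = ((5 - 2)/1)/7 = (3*1)/7 = (⅐)*3 = 3/7 ≈ 0.42857)
W(y) = 6*y (W(y) = y*6 = 6*y)
(N + W(F))² = (-6 + 6*(3/7))² = (-6 + 18/7)² = (-24/7)² = 576/49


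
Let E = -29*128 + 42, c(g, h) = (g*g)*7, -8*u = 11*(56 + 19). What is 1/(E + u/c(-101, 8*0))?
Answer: -571256/2096510345 ≈ -0.00027248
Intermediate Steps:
u = -825/8 (u = -11*(56 + 19)/8 = -11*75/8 = -1/8*825 = -825/8 ≈ -103.13)
c(g, h) = 7*g**2 (c(g, h) = g**2*7 = 7*g**2)
E = -3670 (E = -3712 + 42 = -3670)
1/(E + u/c(-101, 8*0)) = 1/(-3670 - 825/(8*(7*(-101)**2))) = 1/(-3670 - 825/(8*(7*10201))) = 1/(-3670 - 825/8/71407) = 1/(-3670 - 825/8*1/71407) = 1/(-3670 - 825/571256) = 1/(-2096510345/571256) = -571256/2096510345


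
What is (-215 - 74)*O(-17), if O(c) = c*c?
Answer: -83521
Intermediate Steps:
O(c) = c²
(-215 - 74)*O(-17) = (-215 - 74)*(-17)² = -289*289 = -83521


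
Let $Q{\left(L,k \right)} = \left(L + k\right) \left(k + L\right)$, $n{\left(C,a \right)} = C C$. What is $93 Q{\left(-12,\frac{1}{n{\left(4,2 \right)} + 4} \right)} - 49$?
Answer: $\frac{5292653}{400} \approx 13232.0$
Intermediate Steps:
$n{\left(C,a \right)} = C^{2}$
$Q{\left(L,k \right)} = \left(L + k\right)^{2}$ ($Q{\left(L,k \right)} = \left(L + k\right) \left(L + k\right) = \left(L + k\right)^{2}$)
$93 Q{\left(-12,\frac{1}{n{\left(4,2 \right)} + 4} \right)} - 49 = 93 \left(-12 + \frac{1}{4^{2} + 4}\right)^{2} - 49 = 93 \left(-12 + \frac{1}{16 + 4}\right)^{2} - 49 = 93 \left(-12 + \frac{1}{20}\right)^{2} - 49 = 93 \left(- \frac{239}{20}\right)^{2} - 49 = 93 \cdot \frac{57121}{400} - 49 = \frac{5312253}{400} - 49 = \frac{5292653}{400}$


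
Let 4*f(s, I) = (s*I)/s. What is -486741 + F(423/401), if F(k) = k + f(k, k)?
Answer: -780730449/1604 ≈ -4.8674e+5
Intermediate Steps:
f(s, I) = I/4 (f(s, I) = ((s*I)/s)/4 = ((I*s)/s)/4 = I/4)
F(k) = 5*k/4 (F(k) = k + k/4 = 5*k/4)
-486741 + F(423/401) = -486741 + 5*(423/401)/4 = -486741 + 5*(423*(1/401))/4 = -486741 + (5/4)*(423/401) = -486741 + 2115/1604 = -780730449/1604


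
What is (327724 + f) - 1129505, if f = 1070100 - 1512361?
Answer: -1244042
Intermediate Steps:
f = -442261
(327724 + f) - 1129505 = (327724 - 442261) - 1129505 = -114537 - 1129505 = -1244042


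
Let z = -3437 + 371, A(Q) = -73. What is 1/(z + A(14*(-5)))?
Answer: -1/3139 ≈ -0.00031857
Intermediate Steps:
z = -3066
1/(z + A(14*(-5))) = 1/(-3066 - 73) = 1/(-3139) = -1/3139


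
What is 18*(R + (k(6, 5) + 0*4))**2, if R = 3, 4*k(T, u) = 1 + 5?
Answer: 729/2 ≈ 364.50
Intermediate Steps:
k(T, u) = 3/2 (k(T, u) = (1 + 5)/4 = (1/4)*6 = 3/2)
18*(R + (k(6, 5) + 0*4))**2 = 18*(3 + (3/2 + 0*4))**2 = 18*(3 + (3/2 + 0))**2 = 18*(3 + 3/2)**2 = 18*(9/2)**2 = 18*(81/4) = 729/2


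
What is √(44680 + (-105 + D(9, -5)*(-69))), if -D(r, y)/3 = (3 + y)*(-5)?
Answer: √46645 ≈ 215.97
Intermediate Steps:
D(r, y) = 45 + 15*y (D(r, y) = -3*(3 + y)*(-5) = -3*(-15 - 5*y) = 45 + 15*y)
√(44680 + (-105 + D(9, -5)*(-69))) = √(44680 + (-105 + (45 + 15*(-5))*(-69))) = √(44680 + (-105 + (45 - 75)*(-69))) = √(44680 + (-105 - 30*(-69))) = √(44680 + (-105 + 2070)) = √(44680 + 1965) = √46645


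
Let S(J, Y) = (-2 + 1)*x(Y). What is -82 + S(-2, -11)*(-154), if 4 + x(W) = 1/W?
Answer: -712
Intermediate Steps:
x(W) = -4 + 1/W
S(J, Y) = 4 - 1/Y (S(J, Y) = (-2 + 1)*(-4 + 1/Y) = -(-4 + 1/Y) = 4 - 1/Y)
-82 + S(-2, -11)*(-154) = -82 + (4 - 1/(-11))*(-154) = -82 + (4 - 1*(-1/11))*(-154) = -82 + (4 + 1/11)*(-154) = -82 + (45/11)*(-154) = -82 - 630 = -712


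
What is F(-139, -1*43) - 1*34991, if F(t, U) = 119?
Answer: -34872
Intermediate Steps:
F(-139, -1*43) - 1*34991 = 119 - 1*34991 = 119 - 34991 = -34872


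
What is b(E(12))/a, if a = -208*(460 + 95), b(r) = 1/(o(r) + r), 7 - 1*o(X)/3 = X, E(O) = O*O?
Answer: 1/30822480 ≈ 3.2444e-8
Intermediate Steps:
E(O) = O**2
o(X) = 21 - 3*X
b(r) = 1/(21 - 2*r) (b(r) = 1/((21 - 3*r) + r) = 1/(21 - 2*r))
a = -115440 (a = -208*555 = -115440)
b(E(12))/a = -1/(-21 + 2*12**2)/(-115440) = -1/(-21 + 2*144)*(-1/115440) = -1/(-21 + 288)*(-1/115440) = -1/267*(-1/115440) = 1/30822480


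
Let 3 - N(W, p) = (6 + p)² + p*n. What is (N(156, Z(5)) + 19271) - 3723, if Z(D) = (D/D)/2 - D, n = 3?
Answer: 62249/4 ≈ 15562.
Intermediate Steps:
Z(D) = ½ - D (Z(D) = 1*(½) - D = ½ - D)
N(W, p) = 3 - (6 + p)² - 3*p (N(W, p) = 3 - ((6 + p)² + p*3) = 3 - ((6 + p)² + 3*p) = 3 + (-(6 + p)² - 3*p) = 3 - (6 + p)² - 3*p)
(N(156, Z(5)) + 19271) - 3723 = ((3 - (6 + (½ - 1*5))² - 3*(½ - 1*5)) + 19271) - 3723 = ((3 - (6 + (½ - 5))² - 3*(½ - 5)) + 19271) - 3723 = ((3 - (6 - 9/2)² - 3*(-9/2)) + 19271) - 3723 = ((3 - (3/2)² + 27/2) + 19271) - 3723 = ((3 - 1*9/4 + 27/2) + 19271) - 3723 = ((3 - 9/4 + 27/2) + 19271) - 3723 = (57/4 + 19271) - 3723 = 77141/4 - 3723 = 62249/4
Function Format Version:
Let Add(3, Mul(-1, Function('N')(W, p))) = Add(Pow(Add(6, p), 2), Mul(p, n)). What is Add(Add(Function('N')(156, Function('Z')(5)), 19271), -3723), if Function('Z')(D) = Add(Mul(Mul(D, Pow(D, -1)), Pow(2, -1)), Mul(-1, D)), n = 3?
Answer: Rational(62249, 4) ≈ 15562.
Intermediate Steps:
Function('Z')(D) = Add(Rational(1, 2), Mul(-1, D)) (Function('Z')(D) = Add(Mul(1, Rational(1, 2)), Mul(-1, D)) = Add(Rational(1, 2), Mul(-1, D)))
Function('N')(W, p) = Add(3, Mul(-1, Pow(Add(6, p), 2)), Mul(-3, p)) (Function('N')(W, p) = Add(3, Mul(-1, Add(Pow(Add(6, p), 2), Mul(p, 3)))) = Add(3, Mul(-1, Add(Pow(Add(6, p), 2), Mul(3, p)))) = Add(3, Add(Mul(-1, Pow(Add(6, p), 2)), Mul(-3, p))) = Add(3, Mul(-1, Pow(Add(6, p), 2)), Mul(-3, p)))
Add(Add(Function('N')(156, Function('Z')(5)), 19271), -3723) = Add(Add(Add(3, Mul(-1, Pow(Add(6, Add(Rational(1, 2), Mul(-1, 5))), 2)), Mul(-3, Add(Rational(1, 2), Mul(-1, 5)))), 19271), -3723) = Add(Add(Add(3, Mul(-1, Pow(Add(6, Add(Rational(1, 2), -5)), 2)), Mul(-3, Add(Rational(1, 2), -5))), 19271), -3723) = Add(Add(Add(3, Mul(-1, Pow(Add(6, Rational(-9, 2)), 2)), Mul(-3, Rational(-9, 2))), 19271), -3723) = Add(Add(Add(3, Mul(-1, Pow(Rational(3, 2), 2)), Rational(27, 2)), 19271), -3723) = Add(Add(Add(3, Mul(-1, Rational(9, 4)), Rational(27, 2)), 19271), -3723) = Add(Add(Add(3, Rational(-9, 4), Rational(27, 2)), 19271), -3723) = Add(Add(Rational(57, 4), 19271), -3723) = Add(Rational(77141, 4), -3723) = Rational(62249, 4)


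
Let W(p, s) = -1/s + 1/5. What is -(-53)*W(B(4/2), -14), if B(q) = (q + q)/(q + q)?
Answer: 1007/70 ≈ 14.386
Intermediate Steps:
B(q) = 1 (B(q) = (2*q)/((2*q)) = (2*q)*(1/(2*q)) = 1)
W(p, s) = ⅕ - 1/s (W(p, s) = -1/s + 1*(⅕) = -1/s + ⅕ = ⅕ - 1/s)
-(-53)*W(B(4/2), -14) = -(-53)*(⅕)*(-5 - 14)/(-14) = -(-53)*(⅕)*(-1/14)*(-19) = -(-53)*19/70 = -1*(-1007/70) = 1007/70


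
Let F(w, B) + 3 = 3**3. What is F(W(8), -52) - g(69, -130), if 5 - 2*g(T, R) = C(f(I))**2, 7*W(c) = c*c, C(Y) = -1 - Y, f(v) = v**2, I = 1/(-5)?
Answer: 27551/1250 ≈ 22.041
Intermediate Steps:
I = -1/5 ≈ -0.20000
W(c) = c**2/7 (W(c) = (c*c)/7 = c**2/7)
F(w, B) = 24 (F(w, B) = -3 + 3**3 = -3 + 27 = 24)
g(T, R) = 2449/1250 (g(T, R) = 5/2 - (-1 - (-1/5)**2)**2/2 = 5/2 - (-1 - 1*1/25)**2/2 = 5/2 - (-1 - 1/25)**2/2 = 5/2 - (-26/25)**2/2 = 5/2 - 1/2*676/625 = 5/2 - 338/625 = 2449/1250)
F(W(8), -52) - g(69, -130) = 24 - 1*2449/1250 = 24 - 2449/1250 = 27551/1250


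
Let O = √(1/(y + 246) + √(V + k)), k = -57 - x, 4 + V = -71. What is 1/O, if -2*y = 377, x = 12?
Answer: √230/(2*√(1 + 690*I)) ≈ 0.20427 - 0.20398*I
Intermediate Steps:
y = -377/2 (y = -½*377 = -377/2 ≈ -188.50)
V = -75 (V = -4 - 71 = -75)
k = -69 (k = -57 - 1*12 = -57 - 12 = -69)
O = √(2/115 + 12*I) (O = √(1/(-377/2 + 246) + √(-75 - 69)) = √(1/(115/2) + √(-144)) = √(2/115 + 12*I) ≈ 2.4513 + 2.4477*I)
1/O = 1/(√(230 + 158700*I)/115) = 115/√(230 + 158700*I)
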